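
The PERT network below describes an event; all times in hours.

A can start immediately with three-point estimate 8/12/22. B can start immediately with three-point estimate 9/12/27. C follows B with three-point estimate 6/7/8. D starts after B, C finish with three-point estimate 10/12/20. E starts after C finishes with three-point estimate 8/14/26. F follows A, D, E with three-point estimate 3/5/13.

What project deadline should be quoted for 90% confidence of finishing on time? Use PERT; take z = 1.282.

te_A = (8 + 4·12 + 22)/6 = 78/6 = 13; σ²_A = ((22−8)/6)² = 5.444
te_B = (9 + 4·12 + 27)/6 = 84/6 = 14; σ²_B = ((27−9)/6)² = 9.000
te_C = (6 + 4·7 + 8)/6 = 42/6 = 7; σ²_C = ((8−6)/6)² = 0.111
te_D = (10 + 4·12 + 20)/6 = 78/6 = 13; σ²_D = ((20−10)/6)² = 2.778
te_E = (8 + 4·14 + 26)/6 = 90/6 = 15; σ²_E = ((26−8)/6)² = 9.000
te_F = (3 + 4·5 + 13)/6 = 36/6 = 6; σ²_F = ((13−3)/6)² = 2.778

Forward pass:
ES_A = 0; EF_A = 13
ES_B = 0; EF_B = 14
ES_C = 14; EF_C = 14+7 = 21
ES_D = max(EF_B=14, EF_C=21) = 21; EF_D = 21+13 = 34
ES_E = 21; EF_E = 21+15 = 36
ES_F = max(EF_A=13, EF_D=34, EF_E=36) = 36; EF_F = 36+6 = 42
Expected project duration μ = 42 hours. Critical path: B → C → E → F.

Variance along critical path = 9.000 + 0.111 + 9.000 + 2.778 = 20.889; σ = 4.570 hours.
D = μ + z·σ = 42 + 1.282·4.570 = 47.9 hours

47.9 hours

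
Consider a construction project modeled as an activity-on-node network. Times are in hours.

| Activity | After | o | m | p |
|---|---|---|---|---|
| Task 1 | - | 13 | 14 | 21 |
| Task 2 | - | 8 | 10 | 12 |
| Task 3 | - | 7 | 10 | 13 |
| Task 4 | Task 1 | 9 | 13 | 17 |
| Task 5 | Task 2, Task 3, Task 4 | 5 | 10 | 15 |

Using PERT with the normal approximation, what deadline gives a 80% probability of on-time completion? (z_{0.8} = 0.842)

40.1 hours

te_Task 1 = (13 + 4·14 + 21)/6 = 90/6 = 15; σ²_Task 1 = ((21−13)/6)² = 1.778
te_Task 2 = (8 + 4·10 + 12)/6 = 60/6 = 10; σ²_Task 2 = ((12−8)/6)² = 0.444
te_Task 3 = (7 + 4·10 + 13)/6 = 60/6 = 10; σ²_Task 3 = ((13−7)/6)² = 1.000
te_Task 4 = (9 + 4·13 + 17)/6 = 78/6 = 13; σ²_Task 4 = ((17−9)/6)² = 1.778
te_Task 5 = (5 + 4·10 + 15)/6 = 60/6 = 10; σ²_Task 5 = ((15−5)/6)² = 2.778

Forward pass:
ES_Task 1 = 0; EF_Task 1 = 15
ES_Task 2 = 0; EF_Task 2 = 10
ES_Task 3 = 0; EF_Task 3 = 10
ES_Task 4 = 15; EF_Task 4 = 15+13 = 28
ES_Task 5 = max(EF_Task 2=10, EF_Task 3=10, EF_Task 4=28) = 28; EF_Task 5 = 28+10 = 38
Expected project duration μ = 38 hours. Critical path: Task 1 → Task 4 → Task 5.

Variance along critical path = 1.778 + 1.778 + 2.778 = 6.333; σ = 2.517 hours.
D = μ + z·σ = 38 + 0.842·2.517 = 40.1 hours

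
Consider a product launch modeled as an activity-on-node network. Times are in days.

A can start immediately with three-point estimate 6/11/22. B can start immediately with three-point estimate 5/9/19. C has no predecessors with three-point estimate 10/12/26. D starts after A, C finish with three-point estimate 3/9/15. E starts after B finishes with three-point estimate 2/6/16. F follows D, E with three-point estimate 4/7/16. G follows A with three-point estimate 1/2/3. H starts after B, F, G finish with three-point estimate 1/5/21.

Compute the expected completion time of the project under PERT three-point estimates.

te_A = (6 + 4·11 + 22)/6 = 72/6 = 12
te_B = (5 + 4·9 + 19)/6 = 60/6 = 10
te_C = (10 + 4·12 + 26)/6 = 84/6 = 14
te_D = (3 + 4·9 + 15)/6 = 54/6 = 9
te_E = (2 + 4·6 + 16)/6 = 42/6 = 7
te_F = (4 + 4·7 + 16)/6 = 48/6 = 8
te_G = (1 + 4·2 + 3)/6 = 12/6 = 2
te_H = (1 + 4·5 + 21)/6 = 42/6 = 7

Forward pass:
ES_A = 0; EF_A = 12
ES_B = 0; EF_B = 10
ES_C = 0; EF_C = 14
ES_D = max(EF_A=12, EF_C=14) = 14; EF_D = 14+9 = 23
ES_E = 10; EF_E = 10+7 = 17
ES_F = max(EF_D=23, EF_E=17) = 23; EF_F = 23+8 = 31
ES_G = 12; EF_G = 12+2 = 14
ES_H = max(EF_B=10, EF_F=31, EF_G=14) = 31; EF_H = 31+7 = 38
Expected project duration μ = 38 days. Critical path: C → D → F → H.

38 days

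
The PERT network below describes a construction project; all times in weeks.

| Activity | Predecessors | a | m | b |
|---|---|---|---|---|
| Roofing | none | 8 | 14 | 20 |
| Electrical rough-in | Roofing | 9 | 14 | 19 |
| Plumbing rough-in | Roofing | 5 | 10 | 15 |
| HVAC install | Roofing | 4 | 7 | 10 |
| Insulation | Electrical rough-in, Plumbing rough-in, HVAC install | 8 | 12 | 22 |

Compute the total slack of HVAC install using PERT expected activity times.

7 weeks

te_Roofing = (8 + 4·14 + 20)/6 = 84/6 = 14
te_Electrical rough-in = (9 + 4·14 + 19)/6 = 84/6 = 14
te_Plumbing rough-in = (5 + 4·10 + 15)/6 = 60/6 = 10
te_HVAC install = (4 + 4·7 + 10)/6 = 42/6 = 7
te_Insulation = (8 + 4·12 + 22)/6 = 78/6 = 13

Forward pass:
ES_Roofing = 0; EF_Roofing = 14
ES_Electrical rough-in = 14; EF_Electrical rough-in = 14+14 = 28
ES_Plumbing rough-in = 14; EF_Plumbing rough-in = 14+10 = 24
ES_HVAC install = 14; EF_HVAC install = 14+7 = 21
ES_Insulation = max(EF_Electrical rough-in=28, EF_Plumbing rough-in=24, EF_HVAC install=21) = 28; EF_Insulation = 28+13 = 41
Expected project duration μ = 41 weeks. Critical path: Roofing → Electrical rough-in → Insulation.

Backward pass:
LF_Insulation = 41; LS_Insulation = 41−13 = 28
LF_HVAC install = LS_Insulation = 28; LS_HVAC install = 28−7 = 21
LF_Plumbing rough-in = LS_Insulation = 28; LS_Plumbing rough-in = 28−10 = 18
LF_Electrical rough-in = LS_Insulation = 28; LS_Electrical rough-in = 28−14 = 14
LF_Roofing = min(LS_Electrical rough-in=14, LS_Plumbing rough-in=18, LS_HVAC install=21) = 14; LS_Roofing = 14−14 = 0
Slack_HVAC install = LS_HVAC install − ES_HVAC install = 21 − 14 = 7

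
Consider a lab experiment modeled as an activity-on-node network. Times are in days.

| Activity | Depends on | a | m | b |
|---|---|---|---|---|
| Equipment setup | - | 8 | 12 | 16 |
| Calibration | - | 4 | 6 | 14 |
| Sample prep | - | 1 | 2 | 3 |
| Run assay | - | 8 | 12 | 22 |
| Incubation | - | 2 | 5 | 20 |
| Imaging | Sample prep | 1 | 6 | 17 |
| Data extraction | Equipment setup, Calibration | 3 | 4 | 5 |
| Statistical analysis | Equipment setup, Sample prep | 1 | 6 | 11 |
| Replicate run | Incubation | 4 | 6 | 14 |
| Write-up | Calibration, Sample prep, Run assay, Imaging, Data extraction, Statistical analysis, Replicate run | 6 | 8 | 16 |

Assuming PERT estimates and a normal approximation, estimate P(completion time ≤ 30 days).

te_Equipment setup = (8 + 4·12 + 16)/6 = 72/6 = 12; σ²_Equipment setup = ((16−8)/6)² = 1.778
te_Calibration = (4 + 4·6 + 14)/6 = 42/6 = 7; σ²_Calibration = ((14−4)/6)² = 2.778
te_Sample prep = (1 + 4·2 + 3)/6 = 12/6 = 2; σ²_Sample prep = ((3−1)/6)² = 0.111
te_Run assay = (8 + 4·12 + 22)/6 = 78/6 = 13; σ²_Run assay = ((22−8)/6)² = 5.444
te_Incubation = (2 + 4·5 + 20)/6 = 42/6 = 7; σ²_Incubation = ((20−2)/6)² = 9.000
te_Imaging = (1 + 4·6 + 17)/6 = 42/6 = 7; σ²_Imaging = ((17−1)/6)² = 7.111
te_Data extraction = (3 + 4·4 + 5)/6 = 24/6 = 4; σ²_Data extraction = ((5−3)/6)² = 0.111
te_Statistical analysis = (1 + 4·6 + 11)/6 = 36/6 = 6; σ²_Statistical analysis = ((11−1)/6)² = 2.778
te_Replicate run = (4 + 4·6 + 14)/6 = 42/6 = 7; σ²_Replicate run = ((14−4)/6)² = 2.778
te_Write-up = (6 + 4·8 + 16)/6 = 54/6 = 9; σ²_Write-up = ((16−6)/6)² = 2.778

Forward pass:
ES_Equipment setup = 0; EF_Equipment setup = 12
ES_Calibration = 0; EF_Calibration = 7
ES_Sample prep = 0; EF_Sample prep = 2
ES_Run assay = 0; EF_Run assay = 13
ES_Incubation = 0; EF_Incubation = 7
ES_Imaging = 2; EF_Imaging = 2+7 = 9
ES_Data extraction = max(EF_Equipment setup=12, EF_Calibration=7) = 12; EF_Data extraction = 12+4 = 16
ES_Statistical analysis = max(EF_Equipment setup=12, EF_Sample prep=2) = 12; EF_Statistical analysis = 12+6 = 18
ES_Replicate run = 7; EF_Replicate run = 7+7 = 14
ES_Write-up = max(EF_Calibration=7, EF_Sample prep=2, EF_Run assay=13, EF_Imaging=9, EF_Data extraction=16, EF_Statistical analysis=18, EF_Replicate run=14) = 18; EF_Write-up = 18+9 = 27
Expected project duration μ = 27 days. Critical path: Equipment setup → Statistical analysis → Write-up.

Variance along critical path = 1.778 + 2.778 + 2.778 = 7.333; σ = √7.333 = 2.708 days.
Z = (30 − 27) / 2.708 = 1.108
P(T ≤ 30) = Φ(1.108) ≈ 0.866

0.866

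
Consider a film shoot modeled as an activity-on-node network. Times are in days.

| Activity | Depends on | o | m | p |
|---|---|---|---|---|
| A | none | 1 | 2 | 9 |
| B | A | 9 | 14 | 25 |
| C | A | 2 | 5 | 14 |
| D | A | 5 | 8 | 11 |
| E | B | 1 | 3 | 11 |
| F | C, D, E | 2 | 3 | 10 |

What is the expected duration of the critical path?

26 days

te_A = (1 + 4·2 + 9)/6 = 18/6 = 3
te_B = (9 + 4·14 + 25)/6 = 90/6 = 15
te_C = (2 + 4·5 + 14)/6 = 36/6 = 6
te_D = (5 + 4·8 + 11)/6 = 48/6 = 8
te_E = (1 + 4·3 + 11)/6 = 24/6 = 4
te_F = (2 + 4·3 + 10)/6 = 24/6 = 4

Forward pass:
ES_A = 0; EF_A = 3
ES_B = 3; EF_B = 3+15 = 18
ES_C = 3; EF_C = 3+6 = 9
ES_D = 3; EF_D = 3+8 = 11
ES_E = 18; EF_E = 18+4 = 22
ES_F = max(EF_C=9, EF_D=11, EF_E=22) = 22; EF_F = 22+4 = 26
Expected project duration μ = 26 days. Critical path: A → B → E → F.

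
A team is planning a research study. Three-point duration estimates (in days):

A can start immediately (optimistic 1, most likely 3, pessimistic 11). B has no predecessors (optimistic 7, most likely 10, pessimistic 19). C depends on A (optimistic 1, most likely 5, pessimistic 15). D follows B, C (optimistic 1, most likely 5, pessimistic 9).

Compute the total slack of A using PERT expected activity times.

1 days

te_A = (1 + 4·3 + 11)/6 = 24/6 = 4
te_B = (7 + 4·10 + 19)/6 = 66/6 = 11
te_C = (1 + 4·5 + 15)/6 = 36/6 = 6
te_D = (1 + 4·5 + 9)/6 = 30/6 = 5

Forward pass:
ES_A = 0; EF_A = 4
ES_B = 0; EF_B = 11
ES_C = 4; EF_C = 4+6 = 10
ES_D = max(EF_B=11, EF_C=10) = 11; EF_D = 11+5 = 16
Expected project duration μ = 16 days. Critical path: B → D.

Backward pass:
LF_D = 16; LS_D = 16−5 = 11
LF_C = LS_D = 11; LS_C = 11−6 = 5
LF_B = LS_D = 11; LS_B = 11−11 = 0
LF_A = LS_C = 5; LS_A = 5−4 = 1
Slack_A = LS_A − ES_A = 1 − 0 = 1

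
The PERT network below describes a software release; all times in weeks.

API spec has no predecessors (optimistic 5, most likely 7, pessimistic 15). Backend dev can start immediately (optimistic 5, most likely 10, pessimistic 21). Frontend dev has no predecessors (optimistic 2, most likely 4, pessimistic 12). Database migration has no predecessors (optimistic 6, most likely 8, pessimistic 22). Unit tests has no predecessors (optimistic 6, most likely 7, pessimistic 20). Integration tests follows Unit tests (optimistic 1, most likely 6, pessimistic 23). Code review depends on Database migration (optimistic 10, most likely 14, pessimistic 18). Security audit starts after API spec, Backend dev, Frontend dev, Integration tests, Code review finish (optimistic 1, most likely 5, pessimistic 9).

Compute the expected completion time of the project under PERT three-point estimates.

te_API spec = (5 + 4·7 + 15)/6 = 48/6 = 8
te_Backend dev = (5 + 4·10 + 21)/6 = 66/6 = 11
te_Frontend dev = (2 + 4·4 + 12)/6 = 30/6 = 5
te_Database migration = (6 + 4·8 + 22)/6 = 60/6 = 10
te_Unit tests = (6 + 4·7 + 20)/6 = 54/6 = 9
te_Integration tests = (1 + 4·6 + 23)/6 = 48/6 = 8
te_Code review = (10 + 4·14 + 18)/6 = 84/6 = 14
te_Security audit = (1 + 4·5 + 9)/6 = 30/6 = 5

Forward pass:
ES_API spec = 0; EF_API spec = 8
ES_Backend dev = 0; EF_Backend dev = 11
ES_Frontend dev = 0; EF_Frontend dev = 5
ES_Database migration = 0; EF_Database migration = 10
ES_Unit tests = 0; EF_Unit tests = 9
ES_Integration tests = 9; EF_Integration tests = 9+8 = 17
ES_Code review = 10; EF_Code review = 10+14 = 24
ES_Security audit = max(EF_API spec=8, EF_Backend dev=11, EF_Frontend dev=5, EF_Integration tests=17, EF_Code review=24) = 24; EF_Security audit = 24+5 = 29
Expected project duration μ = 29 weeks. Critical path: Database migration → Code review → Security audit.

29 weeks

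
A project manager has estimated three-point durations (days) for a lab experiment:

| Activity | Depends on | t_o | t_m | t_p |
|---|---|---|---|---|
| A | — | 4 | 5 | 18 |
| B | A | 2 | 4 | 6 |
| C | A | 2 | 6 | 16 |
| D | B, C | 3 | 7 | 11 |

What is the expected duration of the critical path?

te_A = (4 + 4·5 + 18)/6 = 42/6 = 7
te_B = (2 + 4·4 + 6)/6 = 24/6 = 4
te_C = (2 + 4·6 + 16)/6 = 42/6 = 7
te_D = (3 + 4·7 + 11)/6 = 42/6 = 7

Forward pass:
ES_A = 0; EF_A = 7
ES_B = 7; EF_B = 7+4 = 11
ES_C = 7; EF_C = 7+7 = 14
ES_D = max(EF_B=11, EF_C=14) = 14; EF_D = 14+7 = 21
Expected project duration μ = 21 days. Critical path: A → C → D.

21 days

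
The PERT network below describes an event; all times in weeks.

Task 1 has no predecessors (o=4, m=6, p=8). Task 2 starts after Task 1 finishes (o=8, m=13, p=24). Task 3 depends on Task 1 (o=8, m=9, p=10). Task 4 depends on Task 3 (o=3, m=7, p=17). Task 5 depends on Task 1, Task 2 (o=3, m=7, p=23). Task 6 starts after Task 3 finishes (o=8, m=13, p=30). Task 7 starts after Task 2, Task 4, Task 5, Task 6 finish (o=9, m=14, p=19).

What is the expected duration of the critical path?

44 weeks

te_Task 1 = (4 + 4·6 + 8)/6 = 36/6 = 6
te_Task 2 = (8 + 4·13 + 24)/6 = 84/6 = 14
te_Task 3 = (8 + 4·9 + 10)/6 = 54/6 = 9
te_Task 4 = (3 + 4·7 + 17)/6 = 48/6 = 8
te_Task 5 = (3 + 4·7 + 23)/6 = 54/6 = 9
te_Task 6 = (8 + 4·13 + 30)/6 = 90/6 = 15
te_Task 7 = (9 + 4·14 + 19)/6 = 84/6 = 14

Forward pass:
ES_Task 1 = 0; EF_Task 1 = 6
ES_Task 2 = 6; EF_Task 2 = 6+14 = 20
ES_Task 3 = 6; EF_Task 3 = 6+9 = 15
ES_Task 4 = 15; EF_Task 4 = 15+8 = 23
ES_Task 5 = max(EF_Task 1=6, EF_Task 2=20) = 20; EF_Task 5 = 20+9 = 29
ES_Task 6 = 15; EF_Task 6 = 15+15 = 30
ES_Task 7 = max(EF_Task 2=20, EF_Task 4=23, EF_Task 5=29, EF_Task 6=30) = 30; EF_Task 7 = 30+14 = 44
Expected project duration μ = 44 weeks. Critical path: Task 1 → Task 3 → Task 6 → Task 7.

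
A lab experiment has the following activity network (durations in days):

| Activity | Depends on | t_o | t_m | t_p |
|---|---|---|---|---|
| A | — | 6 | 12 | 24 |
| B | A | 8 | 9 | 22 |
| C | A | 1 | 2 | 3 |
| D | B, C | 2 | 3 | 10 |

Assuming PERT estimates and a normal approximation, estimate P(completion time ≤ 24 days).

te_A = (6 + 4·12 + 24)/6 = 78/6 = 13; σ²_A = ((24−6)/6)² = 9.000
te_B = (8 + 4·9 + 22)/6 = 66/6 = 11; σ²_B = ((22−8)/6)² = 5.444
te_C = (1 + 4·2 + 3)/6 = 12/6 = 2; σ²_C = ((3−1)/6)² = 0.111
te_D = (2 + 4·3 + 10)/6 = 24/6 = 4; σ²_D = ((10−2)/6)² = 1.778

Forward pass:
ES_A = 0; EF_A = 13
ES_B = 13; EF_B = 13+11 = 24
ES_C = 13; EF_C = 13+2 = 15
ES_D = max(EF_B=24, EF_C=15) = 24; EF_D = 24+4 = 28
Expected project duration μ = 28 days. Critical path: A → B → D.

Variance along critical path = 9.000 + 5.444 + 1.778 = 16.222; σ = √16.222 = 4.028 days.
Z = (24 − 28) / 4.028 = -0.993
P(T ≤ 24) = Φ(-0.993) ≈ 0.160

0.160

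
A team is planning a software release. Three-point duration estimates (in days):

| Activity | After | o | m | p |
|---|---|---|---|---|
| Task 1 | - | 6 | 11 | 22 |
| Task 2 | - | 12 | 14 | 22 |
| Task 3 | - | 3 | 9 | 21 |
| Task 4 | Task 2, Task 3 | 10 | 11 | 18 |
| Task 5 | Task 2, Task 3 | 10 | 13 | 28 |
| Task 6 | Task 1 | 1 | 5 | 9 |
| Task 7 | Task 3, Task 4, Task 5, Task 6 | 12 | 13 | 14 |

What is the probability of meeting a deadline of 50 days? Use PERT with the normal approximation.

te_Task 1 = (6 + 4·11 + 22)/6 = 72/6 = 12; σ²_Task 1 = ((22−6)/6)² = 7.111
te_Task 2 = (12 + 4·14 + 22)/6 = 90/6 = 15; σ²_Task 2 = ((22−12)/6)² = 2.778
te_Task 3 = (3 + 4·9 + 21)/6 = 60/6 = 10; σ²_Task 3 = ((21−3)/6)² = 9.000
te_Task 4 = (10 + 4·11 + 18)/6 = 72/6 = 12; σ²_Task 4 = ((18−10)/6)² = 1.778
te_Task 5 = (10 + 4·13 + 28)/6 = 90/6 = 15; σ²_Task 5 = ((28−10)/6)² = 9.000
te_Task 6 = (1 + 4·5 + 9)/6 = 30/6 = 5; σ²_Task 6 = ((9−1)/6)² = 1.778
te_Task 7 = (12 + 4·13 + 14)/6 = 78/6 = 13; σ²_Task 7 = ((14−12)/6)² = 0.111

Forward pass:
ES_Task 1 = 0; EF_Task 1 = 12
ES_Task 2 = 0; EF_Task 2 = 15
ES_Task 3 = 0; EF_Task 3 = 10
ES_Task 4 = max(EF_Task 2=15, EF_Task 3=10) = 15; EF_Task 4 = 15+12 = 27
ES_Task 5 = max(EF_Task 2=15, EF_Task 3=10) = 15; EF_Task 5 = 15+15 = 30
ES_Task 6 = 12; EF_Task 6 = 12+5 = 17
ES_Task 7 = max(EF_Task 3=10, EF_Task 4=27, EF_Task 5=30, EF_Task 6=17) = 30; EF_Task 7 = 30+13 = 43
Expected project duration μ = 43 days. Critical path: Task 2 → Task 5 → Task 7.

Variance along critical path = 2.778 + 9.000 + 0.111 = 11.889; σ = √11.889 = 3.448 days.
Z = (50 − 43) / 3.448 = 2.030
P(T ≤ 50) = Φ(2.030) ≈ 0.979

0.979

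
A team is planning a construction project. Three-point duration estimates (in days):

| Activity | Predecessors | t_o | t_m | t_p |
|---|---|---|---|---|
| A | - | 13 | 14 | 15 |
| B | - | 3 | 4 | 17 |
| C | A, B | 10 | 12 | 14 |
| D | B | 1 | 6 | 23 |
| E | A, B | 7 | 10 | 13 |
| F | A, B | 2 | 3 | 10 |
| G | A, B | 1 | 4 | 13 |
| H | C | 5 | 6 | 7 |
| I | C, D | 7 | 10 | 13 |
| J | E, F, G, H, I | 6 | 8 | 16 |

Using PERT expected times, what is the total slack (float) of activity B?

te_A = (13 + 4·14 + 15)/6 = 84/6 = 14
te_B = (3 + 4·4 + 17)/6 = 36/6 = 6
te_C = (10 + 4·12 + 14)/6 = 72/6 = 12
te_D = (1 + 4·6 + 23)/6 = 48/6 = 8
te_E = (7 + 4·10 + 13)/6 = 60/6 = 10
te_F = (2 + 4·3 + 10)/6 = 24/6 = 4
te_G = (1 + 4·4 + 13)/6 = 30/6 = 5
te_H = (5 + 4·6 + 7)/6 = 36/6 = 6
te_I = (7 + 4·10 + 13)/6 = 60/6 = 10
te_J = (6 + 4·8 + 16)/6 = 54/6 = 9

Forward pass:
ES_A = 0; EF_A = 14
ES_B = 0; EF_B = 6
ES_C = max(EF_A=14, EF_B=6) = 14; EF_C = 14+12 = 26
ES_D = 6; EF_D = 6+8 = 14
ES_E = max(EF_A=14, EF_B=6) = 14; EF_E = 14+10 = 24
ES_F = max(EF_A=14, EF_B=6) = 14; EF_F = 14+4 = 18
ES_G = max(EF_A=14, EF_B=6) = 14; EF_G = 14+5 = 19
ES_H = 26; EF_H = 26+6 = 32
ES_I = max(EF_C=26, EF_D=14) = 26; EF_I = 26+10 = 36
ES_J = max(EF_E=24, EF_F=18, EF_G=19, EF_H=32, EF_I=36) = 36; EF_J = 36+9 = 45
Expected project duration μ = 45 days. Critical path: A → C → I → J.

Backward pass:
LF_J = 45; LS_J = 45−9 = 36
LF_I = LS_J = 36; LS_I = 36−10 = 26
LF_H = LS_J = 36; LS_H = 36−6 = 30
LF_G = LS_J = 36; LS_G = 36−5 = 31
LF_F = LS_J = 36; LS_F = 36−4 = 32
LF_E = LS_J = 36; LS_E = 36−10 = 26
LF_D = LS_I = 26; LS_D = 26−8 = 18
LF_C = min(LS_H=30, LS_I=26) = 26; LS_C = 26−12 = 14
LF_B = min(LS_C=14, LS_D=18, LS_E=26, LS_F=32, LS_G=31) = 14; LS_B = 14−6 = 8
LF_A = min(LS_C=14, LS_E=26, LS_F=32, LS_G=31) = 14; LS_A = 14−14 = 0
Slack_B = LS_B − ES_B = 8 − 0 = 8

8 days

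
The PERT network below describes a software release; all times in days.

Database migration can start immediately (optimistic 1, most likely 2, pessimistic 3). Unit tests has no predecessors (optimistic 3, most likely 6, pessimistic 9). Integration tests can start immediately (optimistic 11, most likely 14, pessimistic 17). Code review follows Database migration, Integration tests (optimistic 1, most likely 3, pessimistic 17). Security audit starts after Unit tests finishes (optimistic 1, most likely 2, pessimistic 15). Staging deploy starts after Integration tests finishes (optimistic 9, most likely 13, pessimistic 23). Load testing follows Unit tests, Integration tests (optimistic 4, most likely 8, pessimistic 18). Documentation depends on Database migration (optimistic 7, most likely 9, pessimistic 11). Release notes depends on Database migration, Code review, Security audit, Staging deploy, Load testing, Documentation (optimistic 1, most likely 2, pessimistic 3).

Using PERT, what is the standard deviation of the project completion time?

te_Database migration = (1 + 4·2 + 3)/6 = 12/6 = 2; σ²_Database migration = ((3−1)/6)² = 0.111
te_Unit tests = (3 + 4·6 + 9)/6 = 36/6 = 6; σ²_Unit tests = ((9−3)/6)² = 1.000
te_Integration tests = (11 + 4·14 + 17)/6 = 84/6 = 14; σ²_Integration tests = ((17−11)/6)² = 1.000
te_Code review = (1 + 4·3 + 17)/6 = 30/6 = 5; σ²_Code review = ((17−1)/6)² = 7.111
te_Security audit = (1 + 4·2 + 15)/6 = 24/6 = 4; σ²_Security audit = ((15−1)/6)² = 5.444
te_Staging deploy = (9 + 4·13 + 23)/6 = 84/6 = 14; σ²_Staging deploy = ((23−9)/6)² = 5.444
te_Load testing = (4 + 4·8 + 18)/6 = 54/6 = 9; σ²_Load testing = ((18−4)/6)² = 5.444
te_Documentation = (7 + 4·9 + 11)/6 = 54/6 = 9; σ²_Documentation = ((11−7)/6)² = 0.444
te_Release notes = (1 + 4·2 + 3)/6 = 12/6 = 2; σ²_Release notes = ((3−1)/6)² = 0.111

Forward pass:
ES_Database migration = 0; EF_Database migration = 2
ES_Unit tests = 0; EF_Unit tests = 6
ES_Integration tests = 0; EF_Integration tests = 14
ES_Code review = max(EF_Database migration=2, EF_Integration tests=14) = 14; EF_Code review = 14+5 = 19
ES_Security audit = 6; EF_Security audit = 6+4 = 10
ES_Staging deploy = 14; EF_Staging deploy = 14+14 = 28
ES_Load testing = max(EF_Unit tests=6, EF_Integration tests=14) = 14; EF_Load testing = 14+9 = 23
ES_Documentation = 2; EF_Documentation = 2+9 = 11
ES_Release notes = max(EF_Database migration=2, EF_Code review=19, EF_Security audit=10, EF_Staging deploy=28, EF_Load testing=23, EF_Documentation=11) = 28; EF_Release notes = 28+2 = 30
Expected project duration μ = 30 days. Critical path: Integration tests → Staging deploy → Release notes.

Variance along critical path = 1.000 + 5.444 + 0.111 = 6.556
σ = √6.556 = 2.560 days

2.56 days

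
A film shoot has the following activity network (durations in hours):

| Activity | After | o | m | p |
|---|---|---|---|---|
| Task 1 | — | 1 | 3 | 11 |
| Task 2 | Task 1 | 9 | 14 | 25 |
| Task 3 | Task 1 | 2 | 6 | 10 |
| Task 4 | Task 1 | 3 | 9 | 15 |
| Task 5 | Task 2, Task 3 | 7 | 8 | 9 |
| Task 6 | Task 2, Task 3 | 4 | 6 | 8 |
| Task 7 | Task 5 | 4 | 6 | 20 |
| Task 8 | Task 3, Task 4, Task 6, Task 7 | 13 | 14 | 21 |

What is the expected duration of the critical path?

te_Task 1 = (1 + 4·3 + 11)/6 = 24/6 = 4
te_Task 2 = (9 + 4·14 + 25)/6 = 90/6 = 15
te_Task 3 = (2 + 4·6 + 10)/6 = 36/6 = 6
te_Task 4 = (3 + 4·9 + 15)/6 = 54/6 = 9
te_Task 5 = (7 + 4·8 + 9)/6 = 48/6 = 8
te_Task 6 = (4 + 4·6 + 8)/6 = 36/6 = 6
te_Task 7 = (4 + 4·6 + 20)/6 = 48/6 = 8
te_Task 8 = (13 + 4·14 + 21)/6 = 90/6 = 15

Forward pass:
ES_Task 1 = 0; EF_Task 1 = 4
ES_Task 2 = 4; EF_Task 2 = 4+15 = 19
ES_Task 3 = 4; EF_Task 3 = 4+6 = 10
ES_Task 4 = 4; EF_Task 4 = 4+9 = 13
ES_Task 5 = max(EF_Task 2=19, EF_Task 3=10) = 19; EF_Task 5 = 19+8 = 27
ES_Task 6 = max(EF_Task 2=19, EF_Task 3=10) = 19; EF_Task 6 = 19+6 = 25
ES_Task 7 = 27; EF_Task 7 = 27+8 = 35
ES_Task 8 = max(EF_Task 3=10, EF_Task 4=13, EF_Task 6=25, EF_Task 7=35) = 35; EF_Task 8 = 35+15 = 50
Expected project duration μ = 50 hours. Critical path: Task 1 → Task 2 → Task 5 → Task 7 → Task 8.

50 hours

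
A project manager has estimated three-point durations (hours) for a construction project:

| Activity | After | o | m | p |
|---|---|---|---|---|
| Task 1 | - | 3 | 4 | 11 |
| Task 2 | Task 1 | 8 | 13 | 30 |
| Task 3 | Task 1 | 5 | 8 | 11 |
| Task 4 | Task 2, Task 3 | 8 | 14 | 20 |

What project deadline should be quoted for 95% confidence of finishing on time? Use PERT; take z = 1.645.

te_Task 1 = (3 + 4·4 + 11)/6 = 30/6 = 5; σ²_Task 1 = ((11−3)/6)² = 1.778
te_Task 2 = (8 + 4·13 + 30)/6 = 90/6 = 15; σ²_Task 2 = ((30−8)/6)² = 13.444
te_Task 3 = (5 + 4·8 + 11)/6 = 48/6 = 8; σ²_Task 3 = ((11−5)/6)² = 1.000
te_Task 4 = (8 + 4·14 + 20)/6 = 84/6 = 14; σ²_Task 4 = ((20−8)/6)² = 4.000

Forward pass:
ES_Task 1 = 0; EF_Task 1 = 5
ES_Task 2 = 5; EF_Task 2 = 5+15 = 20
ES_Task 3 = 5; EF_Task 3 = 5+8 = 13
ES_Task 4 = max(EF_Task 2=20, EF_Task 3=13) = 20; EF_Task 4 = 20+14 = 34
Expected project duration μ = 34 hours. Critical path: Task 1 → Task 2 → Task 4.

Variance along critical path = 1.778 + 13.444 + 4.000 = 19.222; σ = 4.384 hours.
D = μ + z·σ = 34 + 1.645·4.384 = 41.2 hours

41.2 hours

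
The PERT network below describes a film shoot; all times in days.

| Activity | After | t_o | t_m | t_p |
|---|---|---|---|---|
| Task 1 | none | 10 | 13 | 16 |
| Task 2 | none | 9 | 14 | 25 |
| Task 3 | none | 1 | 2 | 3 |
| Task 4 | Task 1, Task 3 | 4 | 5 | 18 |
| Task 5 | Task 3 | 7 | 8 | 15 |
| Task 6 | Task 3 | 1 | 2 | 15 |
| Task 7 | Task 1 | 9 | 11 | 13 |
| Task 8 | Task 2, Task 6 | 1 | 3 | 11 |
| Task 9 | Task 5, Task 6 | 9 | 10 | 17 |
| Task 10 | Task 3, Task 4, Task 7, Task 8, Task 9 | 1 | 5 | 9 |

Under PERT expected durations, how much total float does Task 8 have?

5 days

te_Task 1 = (10 + 4·13 + 16)/6 = 78/6 = 13
te_Task 2 = (9 + 4·14 + 25)/6 = 90/6 = 15
te_Task 3 = (1 + 4·2 + 3)/6 = 12/6 = 2
te_Task 4 = (4 + 4·5 + 18)/6 = 42/6 = 7
te_Task 5 = (7 + 4·8 + 15)/6 = 54/6 = 9
te_Task 6 = (1 + 4·2 + 15)/6 = 24/6 = 4
te_Task 7 = (9 + 4·11 + 13)/6 = 66/6 = 11
te_Task 8 = (1 + 4·3 + 11)/6 = 24/6 = 4
te_Task 9 = (9 + 4·10 + 17)/6 = 66/6 = 11
te_Task 10 = (1 + 4·5 + 9)/6 = 30/6 = 5

Forward pass:
ES_Task 1 = 0; EF_Task 1 = 13
ES_Task 2 = 0; EF_Task 2 = 15
ES_Task 3 = 0; EF_Task 3 = 2
ES_Task 4 = max(EF_Task 1=13, EF_Task 3=2) = 13; EF_Task 4 = 13+7 = 20
ES_Task 5 = 2; EF_Task 5 = 2+9 = 11
ES_Task 6 = 2; EF_Task 6 = 2+4 = 6
ES_Task 7 = 13; EF_Task 7 = 13+11 = 24
ES_Task 8 = max(EF_Task 2=15, EF_Task 6=6) = 15; EF_Task 8 = 15+4 = 19
ES_Task 9 = max(EF_Task 5=11, EF_Task 6=6) = 11; EF_Task 9 = 11+11 = 22
ES_Task 10 = max(EF_Task 3=2, EF_Task 4=20, EF_Task 7=24, EF_Task 8=19, EF_Task 9=22) = 24; EF_Task 10 = 24+5 = 29
Expected project duration μ = 29 days. Critical path: Task 1 → Task 7 → Task 10.

Backward pass:
LF_Task 10 = 29; LS_Task 10 = 29−5 = 24
LF_Task 9 = LS_Task 10 = 24; LS_Task 9 = 24−11 = 13
LF_Task 8 = LS_Task 10 = 24; LS_Task 8 = 24−4 = 20
LF_Task 7 = LS_Task 10 = 24; LS_Task 7 = 24−11 = 13
LF_Task 6 = min(LS_Task 8=20, LS_Task 9=13) = 13; LS_Task 6 = 13−4 = 9
LF_Task 5 = LS_Task 9 = 13; LS_Task 5 = 13−9 = 4
LF_Task 4 = LS_Task 10 = 24; LS_Task 4 = 24−7 = 17
LF_Task 3 = min(LS_Task 4=17, LS_Task 5=4, LS_Task 6=9, LS_Task 10=24) = 4; LS_Task 3 = 4−2 = 2
LF_Task 2 = LS_Task 8 = 20; LS_Task 2 = 20−15 = 5
LF_Task 1 = min(LS_Task 4=17, LS_Task 7=13) = 13; LS_Task 1 = 13−13 = 0
Slack_Task 8 = LS_Task 8 − ES_Task 8 = 20 − 15 = 5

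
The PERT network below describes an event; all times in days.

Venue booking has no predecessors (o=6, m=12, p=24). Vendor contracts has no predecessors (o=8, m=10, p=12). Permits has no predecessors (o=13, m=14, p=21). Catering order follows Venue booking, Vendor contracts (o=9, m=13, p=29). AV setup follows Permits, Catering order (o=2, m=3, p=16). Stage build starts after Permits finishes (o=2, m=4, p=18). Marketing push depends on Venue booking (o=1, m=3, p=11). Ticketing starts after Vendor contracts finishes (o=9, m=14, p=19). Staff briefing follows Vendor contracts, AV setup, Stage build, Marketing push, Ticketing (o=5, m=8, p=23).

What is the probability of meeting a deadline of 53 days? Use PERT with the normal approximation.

te_Venue booking = (6 + 4·12 + 24)/6 = 78/6 = 13; σ²_Venue booking = ((24−6)/6)² = 9.000
te_Vendor contracts = (8 + 4·10 + 12)/6 = 60/6 = 10; σ²_Vendor contracts = ((12−8)/6)² = 0.444
te_Permits = (13 + 4·14 + 21)/6 = 90/6 = 15; σ²_Permits = ((21−13)/6)² = 1.778
te_Catering order = (9 + 4·13 + 29)/6 = 90/6 = 15; σ²_Catering order = ((29−9)/6)² = 11.111
te_AV setup = (2 + 4·3 + 16)/6 = 30/6 = 5; σ²_AV setup = ((16−2)/6)² = 5.444
te_Stage build = (2 + 4·4 + 18)/6 = 36/6 = 6; σ²_Stage build = ((18−2)/6)² = 7.111
te_Marketing push = (1 + 4·3 + 11)/6 = 24/6 = 4; σ²_Marketing push = ((11−1)/6)² = 2.778
te_Ticketing = (9 + 4·14 + 19)/6 = 84/6 = 14; σ²_Ticketing = ((19−9)/6)² = 2.778
te_Staff briefing = (5 + 4·8 + 23)/6 = 60/6 = 10; σ²_Staff briefing = ((23−5)/6)² = 9.000

Forward pass:
ES_Venue booking = 0; EF_Venue booking = 13
ES_Vendor contracts = 0; EF_Vendor contracts = 10
ES_Permits = 0; EF_Permits = 15
ES_Catering order = max(EF_Venue booking=13, EF_Vendor contracts=10) = 13; EF_Catering order = 13+15 = 28
ES_AV setup = max(EF_Permits=15, EF_Catering order=28) = 28; EF_AV setup = 28+5 = 33
ES_Stage build = 15; EF_Stage build = 15+6 = 21
ES_Marketing push = 13; EF_Marketing push = 13+4 = 17
ES_Ticketing = 10; EF_Ticketing = 10+14 = 24
ES_Staff briefing = max(EF_Vendor contracts=10, EF_AV setup=33, EF_Stage build=21, EF_Marketing push=17, EF_Ticketing=24) = 33; EF_Staff briefing = 33+10 = 43
Expected project duration μ = 43 days. Critical path: Venue booking → Catering order → AV setup → Staff briefing.

Variance along critical path = 9.000 + 11.111 + 5.444 + 9.000 = 34.556; σ = √34.556 = 5.878 days.
Z = (53 − 43) / 5.878 = 1.701
P(T ≤ 53) = Φ(1.701) ≈ 0.956

0.956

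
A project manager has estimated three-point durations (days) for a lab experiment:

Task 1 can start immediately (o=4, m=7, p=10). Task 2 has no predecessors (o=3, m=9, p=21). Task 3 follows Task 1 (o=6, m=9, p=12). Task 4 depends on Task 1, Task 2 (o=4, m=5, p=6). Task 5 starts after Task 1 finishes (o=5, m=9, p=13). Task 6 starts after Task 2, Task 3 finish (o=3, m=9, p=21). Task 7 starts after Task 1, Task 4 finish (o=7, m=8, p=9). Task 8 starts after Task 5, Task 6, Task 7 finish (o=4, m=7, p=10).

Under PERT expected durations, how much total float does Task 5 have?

10 days

te_Task 1 = (4 + 4·7 + 10)/6 = 42/6 = 7
te_Task 2 = (3 + 4·9 + 21)/6 = 60/6 = 10
te_Task 3 = (6 + 4·9 + 12)/6 = 54/6 = 9
te_Task 4 = (4 + 4·5 + 6)/6 = 30/6 = 5
te_Task 5 = (5 + 4·9 + 13)/6 = 54/6 = 9
te_Task 6 = (3 + 4·9 + 21)/6 = 60/6 = 10
te_Task 7 = (7 + 4·8 + 9)/6 = 48/6 = 8
te_Task 8 = (4 + 4·7 + 10)/6 = 42/6 = 7

Forward pass:
ES_Task 1 = 0; EF_Task 1 = 7
ES_Task 2 = 0; EF_Task 2 = 10
ES_Task 3 = 7; EF_Task 3 = 7+9 = 16
ES_Task 4 = max(EF_Task 1=7, EF_Task 2=10) = 10; EF_Task 4 = 10+5 = 15
ES_Task 5 = 7; EF_Task 5 = 7+9 = 16
ES_Task 6 = max(EF_Task 2=10, EF_Task 3=16) = 16; EF_Task 6 = 16+10 = 26
ES_Task 7 = max(EF_Task 1=7, EF_Task 4=15) = 15; EF_Task 7 = 15+8 = 23
ES_Task 8 = max(EF_Task 5=16, EF_Task 6=26, EF_Task 7=23) = 26; EF_Task 8 = 26+7 = 33
Expected project duration μ = 33 days. Critical path: Task 1 → Task 3 → Task 6 → Task 8.

Backward pass:
LF_Task 8 = 33; LS_Task 8 = 33−7 = 26
LF_Task 7 = LS_Task 8 = 26; LS_Task 7 = 26−8 = 18
LF_Task 6 = LS_Task 8 = 26; LS_Task 6 = 26−10 = 16
LF_Task 5 = LS_Task 8 = 26; LS_Task 5 = 26−9 = 17
LF_Task 4 = LS_Task 7 = 18; LS_Task 4 = 18−5 = 13
LF_Task 3 = LS_Task 6 = 16; LS_Task 3 = 16−9 = 7
LF_Task 2 = min(LS_Task 4=13, LS_Task 6=16) = 13; LS_Task 2 = 13−10 = 3
LF_Task 1 = min(LS_Task 3=7, LS_Task 4=13, LS_Task 5=17, LS_Task 7=18) = 7; LS_Task 1 = 7−7 = 0
Slack_Task 5 = LS_Task 5 − ES_Task 5 = 17 − 7 = 10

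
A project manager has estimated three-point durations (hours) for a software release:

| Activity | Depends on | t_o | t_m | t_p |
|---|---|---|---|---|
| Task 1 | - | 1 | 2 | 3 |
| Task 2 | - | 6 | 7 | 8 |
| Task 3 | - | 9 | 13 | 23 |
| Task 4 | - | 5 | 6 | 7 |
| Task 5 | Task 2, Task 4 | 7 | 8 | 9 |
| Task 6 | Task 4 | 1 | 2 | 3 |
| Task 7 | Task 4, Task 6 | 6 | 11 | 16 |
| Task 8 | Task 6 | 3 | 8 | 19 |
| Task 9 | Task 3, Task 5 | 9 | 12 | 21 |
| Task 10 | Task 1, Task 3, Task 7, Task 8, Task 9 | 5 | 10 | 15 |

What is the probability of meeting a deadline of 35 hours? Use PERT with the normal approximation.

0.128

te_Task 1 = (1 + 4·2 + 3)/6 = 12/6 = 2; σ²_Task 1 = ((3−1)/6)² = 0.111
te_Task 2 = (6 + 4·7 + 8)/6 = 42/6 = 7; σ²_Task 2 = ((8−6)/6)² = 0.111
te_Task 3 = (9 + 4·13 + 23)/6 = 84/6 = 14; σ²_Task 3 = ((23−9)/6)² = 5.444
te_Task 4 = (5 + 4·6 + 7)/6 = 36/6 = 6; σ²_Task 4 = ((7−5)/6)² = 0.111
te_Task 5 = (7 + 4·8 + 9)/6 = 48/6 = 8; σ²_Task 5 = ((9−7)/6)² = 0.111
te_Task 6 = (1 + 4·2 + 3)/6 = 12/6 = 2; σ²_Task 6 = ((3−1)/6)² = 0.111
te_Task 7 = (6 + 4·11 + 16)/6 = 66/6 = 11; σ²_Task 7 = ((16−6)/6)² = 2.778
te_Task 8 = (3 + 4·8 + 19)/6 = 54/6 = 9; σ²_Task 8 = ((19−3)/6)² = 7.111
te_Task 9 = (9 + 4·12 + 21)/6 = 78/6 = 13; σ²_Task 9 = ((21−9)/6)² = 4.000
te_Task 10 = (5 + 4·10 + 15)/6 = 60/6 = 10; σ²_Task 10 = ((15−5)/6)² = 2.778

Forward pass:
ES_Task 1 = 0; EF_Task 1 = 2
ES_Task 2 = 0; EF_Task 2 = 7
ES_Task 3 = 0; EF_Task 3 = 14
ES_Task 4 = 0; EF_Task 4 = 6
ES_Task 5 = max(EF_Task 2=7, EF_Task 4=6) = 7; EF_Task 5 = 7+8 = 15
ES_Task 6 = 6; EF_Task 6 = 6+2 = 8
ES_Task 7 = max(EF_Task 4=6, EF_Task 6=8) = 8; EF_Task 7 = 8+11 = 19
ES_Task 8 = 8; EF_Task 8 = 8+9 = 17
ES_Task 9 = max(EF_Task 3=14, EF_Task 5=15) = 15; EF_Task 9 = 15+13 = 28
ES_Task 10 = max(EF_Task 1=2, EF_Task 3=14, EF_Task 7=19, EF_Task 8=17, EF_Task 9=28) = 28; EF_Task 10 = 28+10 = 38
Expected project duration μ = 38 hours. Critical path: Task 2 → Task 5 → Task 9 → Task 10.

Variance along critical path = 0.111 + 0.111 + 4.000 + 2.778 = 7.000; σ = √7.000 = 2.646 hours.
Z = (35 − 38) / 2.646 = -1.134
P(T ≤ 35) = Φ(-1.134) ≈ 0.128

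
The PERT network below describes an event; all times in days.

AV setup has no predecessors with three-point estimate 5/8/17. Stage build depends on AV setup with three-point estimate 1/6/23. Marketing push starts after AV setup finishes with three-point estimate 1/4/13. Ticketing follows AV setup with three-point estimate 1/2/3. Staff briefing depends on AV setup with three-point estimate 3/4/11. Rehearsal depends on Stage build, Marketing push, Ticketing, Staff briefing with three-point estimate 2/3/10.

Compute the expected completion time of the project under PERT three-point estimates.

21 days

te_AV setup = (5 + 4·8 + 17)/6 = 54/6 = 9
te_Stage build = (1 + 4·6 + 23)/6 = 48/6 = 8
te_Marketing push = (1 + 4·4 + 13)/6 = 30/6 = 5
te_Ticketing = (1 + 4·2 + 3)/6 = 12/6 = 2
te_Staff briefing = (3 + 4·4 + 11)/6 = 30/6 = 5
te_Rehearsal = (2 + 4·3 + 10)/6 = 24/6 = 4

Forward pass:
ES_AV setup = 0; EF_AV setup = 9
ES_Stage build = 9; EF_Stage build = 9+8 = 17
ES_Marketing push = 9; EF_Marketing push = 9+5 = 14
ES_Ticketing = 9; EF_Ticketing = 9+2 = 11
ES_Staff briefing = 9; EF_Staff briefing = 9+5 = 14
ES_Rehearsal = max(EF_Stage build=17, EF_Marketing push=14, EF_Ticketing=11, EF_Staff briefing=14) = 17; EF_Rehearsal = 17+4 = 21
Expected project duration μ = 21 days. Critical path: AV setup → Stage build → Rehearsal.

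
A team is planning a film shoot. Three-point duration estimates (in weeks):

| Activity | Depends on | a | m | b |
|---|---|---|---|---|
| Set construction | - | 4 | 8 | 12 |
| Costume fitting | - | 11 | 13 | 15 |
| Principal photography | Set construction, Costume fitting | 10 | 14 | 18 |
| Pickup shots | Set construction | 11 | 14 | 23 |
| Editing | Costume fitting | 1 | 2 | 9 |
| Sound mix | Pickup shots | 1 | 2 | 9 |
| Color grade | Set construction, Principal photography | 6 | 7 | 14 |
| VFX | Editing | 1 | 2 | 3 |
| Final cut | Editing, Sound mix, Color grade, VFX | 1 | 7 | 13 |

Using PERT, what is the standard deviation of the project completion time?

te_Set construction = (4 + 4·8 + 12)/6 = 48/6 = 8; σ²_Set construction = ((12−4)/6)² = 1.778
te_Costume fitting = (11 + 4·13 + 15)/6 = 78/6 = 13; σ²_Costume fitting = ((15−11)/6)² = 0.444
te_Principal photography = (10 + 4·14 + 18)/6 = 84/6 = 14; σ²_Principal photography = ((18−10)/6)² = 1.778
te_Pickup shots = (11 + 4·14 + 23)/6 = 90/6 = 15; σ²_Pickup shots = ((23−11)/6)² = 4.000
te_Editing = (1 + 4·2 + 9)/6 = 18/6 = 3; σ²_Editing = ((9−1)/6)² = 1.778
te_Sound mix = (1 + 4·2 + 9)/6 = 18/6 = 3; σ²_Sound mix = ((9−1)/6)² = 1.778
te_Color grade = (6 + 4·7 + 14)/6 = 48/6 = 8; σ²_Color grade = ((14−6)/6)² = 1.778
te_VFX = (1 + 4·2 + 3)/6 = 12/6 = 2; σ²_VFX = ((3−1)/6)² = 0.111
te_Final cut = (1 + 4·7 + 13)/6 = 42/6 = 7; σ²_Final cut = ((13−1)/6)² = 4.000

Forward pass:
ES_Set construction = 0; EF_Set construction = 8
ES_Costume fitting = 0; EF_Costume fitting = 13
ES_Principal photography = max(EF_Set construction=8, EF_Costume fitting=13) = 13; EF_Principal photography = 13+14 = 27
ES_Pickup shots = 8; EF_Pickup shots = 8+15 = 23
ES_Editing = 13; EF_Editing = 13+3 = 16
ES_Sound mix = 23; EF_Sound mix = 23+3 = 26
ES_Color grade = max(EF_Set construction=8, EF_Principal photography=27) = 27; EF_Color grade = 27+8 = 35
ES_VFX = 16; EF_VFX = 16+2 = 18
ES_Final cut = max(EF_Editing=16, EF_Sound mix=26, EF_Color grade=35, EF_VFX=18) = 35; EF_Final cut = 35+7 = 42
Expected project duration μ = 42 weeks. Critical path: Costume fitting → Principal photography → Color grade → Final cut.

Variance along critical path = 0.444 + 1.778 + 1.778 + 4.000 = 8.000
σ = √8.000 = 2.828 weeks

2.83 weeks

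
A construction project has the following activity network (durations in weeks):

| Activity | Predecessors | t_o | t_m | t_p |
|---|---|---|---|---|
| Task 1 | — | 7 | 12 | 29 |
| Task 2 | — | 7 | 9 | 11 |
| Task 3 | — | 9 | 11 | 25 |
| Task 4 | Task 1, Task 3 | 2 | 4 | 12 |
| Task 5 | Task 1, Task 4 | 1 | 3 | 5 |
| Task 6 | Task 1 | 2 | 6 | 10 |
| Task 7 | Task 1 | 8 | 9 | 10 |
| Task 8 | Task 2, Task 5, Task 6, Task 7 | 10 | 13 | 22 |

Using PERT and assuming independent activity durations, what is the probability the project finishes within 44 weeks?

te_Task 1 = (7 + 4·12 + 29)/6 = 84/6 = 14; σ²_Task 1 = ((29−7)/6)² = 13.444
te_Task 2 = (7 + 4·9 + 11)/6 = 54/6 = 9; σ²_Task 2 = ((11−7)/6)² = 0.444
te_Task 3 = (9 + 4·11 + 25)/6 = 78/6 = 13; σ²_Task 3 = ((25−9)/6)² = 7.111
te_Task 4 = (2 + 4·4 + 12)/6 = 30/6 = 5; σ²_Task 4 = ((12−2)/6)² = 2.778
te_Task 5 = (1 + 4·3 + 5)/6 = 18/6 = 3; σ²_Task 5 = ((5−1)/6)² = 0.444
te_Task 6 = (2 + 4·6 + 10)/6 = 36/6 = 6; σ²_Task 6 = ((10−2)/6)² = 1.778
te_Task 7 = (8 + 4·9 + 10)/6 = 54/6 = 9; σ²_Task 7 = ((10−8)/6)² = 0.111
te_Task 8 = (10 + 4·13 + 22)/6 = 84/6 = 14; σ²_Task 8 = ((22−10)/6)² = 4.000

Forward pass:
ES_Task 1 = 0; EF_Task 1 = 14
ES_Task 2 = 0; EF_Task 2 = 9
ES_Task 3 = 0; EF_Task 3 = 13
ES_Task 4 = max(EF_Task 1=14, EF_Task 3=13) = 14; EF_Task 4 = 14+5 = 19
ES_Task 5 = max(EF_Task 1=14, EF_Task 4=19) = 19; EF_Task 5 = 19+3 = 22
ES_Task 6 = 14; EF_Task 6 = 14+6 = 20
ES_Task 7 = 14; EF_Task 7 = 14+9 = 23
ES_Task 8 = max(EF_Task 2=9, EF_Task 5=22, EF_Task 6=20, EF_Task 7=23) = 23; EF_Task 8 = 23+14 = 37
Expected project duration μ = 37 weeks. Critical path: Task 1 → Task 7 → Task 8.

Variance along critical path = 13.444 + 0.111 + 4.000 = 17.556; σ = √17.556 = 4.190 weeks.
Z = (44 − 37) / 4.190 = 1.671
P(T ≤ 44) = Φ(1.671) ≈ 0.953

0.953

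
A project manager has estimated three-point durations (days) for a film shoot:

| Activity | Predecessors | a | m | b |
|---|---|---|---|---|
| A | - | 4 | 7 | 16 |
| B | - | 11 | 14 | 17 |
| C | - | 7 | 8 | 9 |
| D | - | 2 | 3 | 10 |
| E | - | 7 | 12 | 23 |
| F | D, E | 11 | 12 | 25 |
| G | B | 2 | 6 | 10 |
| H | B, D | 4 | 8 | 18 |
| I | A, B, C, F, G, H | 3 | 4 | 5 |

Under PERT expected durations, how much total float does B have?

te_A = (4 + 4·7 + 16)/6 = 48/6 = 8
te_B = (11 + 4·14 + 17)/6 = 84/6 = 14
te_C = (7 + 4·8 + 9)/6 = 48/6 = 8
te_D = (2 + 4·3 + 10)/6 = 24/6 = 4
te_E = (7 + 4·12 + 23)/6 = 78/6 = 13
te_F = (11 + 4·12 + 25)/6 = 84/6 = 14
te_G = (2 + 4·6 + 10)/6 = 36/6 = 6
te_H = (4 + 4·8 + 18)/6 = 54/6 = 9
te_I = (3 + 4·4 + 5)/6 = 24/6 = 4

Forward pass:
ES_A = 0; EF_A = 8
ES_B = 0; EF_B = 14
ES_C = 0; EF_C = 8
ES_D = 0; EF_D = 4
ES_E = 0; EF_E = 13
ES_F = max(EF_D=4, EF_E=13) = 13; EF_F = 13+14 = 27
ES_G = 14; EF_G = 14+6 = 20
ES_H = max(EF_B=14, EF_D=4) = 14; EF_H = 14+9 = 23
ES_I = max(EF_A=8, EF_B=14, EF_C=8, EF_F=27, EF_G=20, EF_H=23) = 27; EF_I = 27+4 = 31
Expected project duration μ = 31 days. Critical path: E → F → I.

Backward pass:
LF_I = 31; LS_I = 31−4 = 27
LF_H = LS_I = 27; LS_H = 27−9 = 18
LF_G = LS_I = 27; LS_G = 27−6 = 21
LF_F = LS_I = 27; LS_F = 27−14 = 13
LF_E = LS_F = 13; LS_E = 13−13 = 0
LF_D = min(LS_F=13, LS_H=18) = 13; LS_D = 13−4 = 9
LF_C = LS_I = 27; LS_C = 27−8 = 19
LF_B = min(LS_G=21, LS_H=18, LS_I=27) = 18; LS_B = 18−14 = 4
LF_A = LS_I = 27; LS_A = 27−8 = 19
Slack_B = LS_B − ES_B = 4 − 0 = 4

4 days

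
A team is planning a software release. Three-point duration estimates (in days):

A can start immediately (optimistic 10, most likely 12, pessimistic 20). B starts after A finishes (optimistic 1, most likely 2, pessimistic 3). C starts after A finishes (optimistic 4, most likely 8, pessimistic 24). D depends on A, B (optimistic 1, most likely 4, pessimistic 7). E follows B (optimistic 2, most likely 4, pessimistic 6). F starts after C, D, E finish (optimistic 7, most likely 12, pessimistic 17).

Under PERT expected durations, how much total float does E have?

te_A = (10 + 4·12 + 20)/6 = 78/6 = 13
te_B = (1 + 4·2 + 3)/6 = 12/6 = 2
te_C = (4 + 4·8 + 24)/6 = 60/6 = 10
te_D = (1 + 4·4 + 7)/6 = 24/6 = 4
te_E = (2 + 4·4 + 6)/6 = 24/6 = 4
te_F = (7 + 4·12 + 17)/6 = 72/6 = 12

Forward pass:
ES_A = 0; EF_A = 13
ES_B = 13; EF_B = 13+2 = 15
ES_C = 13; EF_C = 13+10 = 23
ES_D = max(EF_A=13, EF_B=15) = 15; EF_D = 15+4 = 19
ES_E = 15; EF_E = 15+4 = 19
ES_F = max(EF_C=23, EF_D=19, EF_E=19) = 23; EF_F = 23+12 = 35
Expected project duration μ = 35 days. Critical path: A → C → F.

Backward pass:
LF_F = 35; LS_F = 35−12 = 23
LF_E = LS_F = 23; LS_E = 23−4 = 19
LF_D = LS_F = 23; LS_D = 23−4 = 19
LF_C = LS_F = 23; LS_C = 23−10 = 13
LF_B = min(LS_D=19, LS_E=19) = 19; LS_B = 19−2 = 17
LF_A = min(LS_B=17, LS_C=13, LS_D=19) = 13; LS_A = 13−13 = 0
Slack_E = LS_E − ES_E = 19 − 15 = 4

4 days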